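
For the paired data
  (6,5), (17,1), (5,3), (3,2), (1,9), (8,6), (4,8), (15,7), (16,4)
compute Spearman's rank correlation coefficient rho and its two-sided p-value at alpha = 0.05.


Step 1: Rank x and y separately (midranks; no ties here).
rank(x): 6->5, 17->9, 5->4, 3->2, 1->1, 8->6, 4->3, 15->7, 16->8
rank(y): 5->5, 1->1, 3->3, 2->2, 9->9, 6->6, 8->8, 7->7, 4->4
Step 2: d_i = R_x(i) - R_y(i); compute d_i^2.
  (5-5)^2=0, (9-1)^2=64, (4-3)^2=1, (2-2)^2=0, (1-9)^2=64, (6-6)^2=0, (3-8)^2=25, (7-7)^2=0, (8-4)^2=16
sum(d^2) = 170.
Step 3: rho = 1 - 6*170 / (9*(9^2 - 1)) = 1 - 1020/720 = -0.416667.
Step 4: Under H0, t = rho * sqrt((n-2)/(1-rho^2)) = -1.2127 ~ t(7).
Step 5: Two-sided p-value from the t-distribution with 7 df = 0.264586.
Step 6: alpha = 0.05. fail to reject H0.

rho = -0.4167, p = 0.264586, fail to reject H0 at alpha = 0.05.


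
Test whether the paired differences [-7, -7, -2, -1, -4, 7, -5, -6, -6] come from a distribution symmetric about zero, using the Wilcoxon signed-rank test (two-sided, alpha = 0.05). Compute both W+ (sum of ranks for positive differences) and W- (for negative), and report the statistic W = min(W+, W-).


Step 1: Drop any zero differences (none here) and take |d_i|.
|d| = [7, 7, 2, 1, 4, 7, 5, 6, 6]
Step 2: Midrank |d_i| (ties get averaged ranks).
ranks: |7|->8, |7|->8, |2|->2, |1|->1, |4|->3, |7|->8, |5|->4, |6|->5.5, |6|->5.5
Step 3: Attach original signs; sum ranks with positive sign and with negative sign.
W+ = 8 = 8
W- = 8 + 8 + 2 + 1 + 3 + 4 + 5.5 + 5.5 = 37
(Check: W+ + W- = 45 should equal n(n+1)/2 = 45.)
Step 4: Test statistic W = min(W+, W-) = 8.
Step 5: Ties in |d|, so use the tie-corrected normal approximation.
        E[W] = n(n+1)/4 = 9*10/4 = 22.5.
        Tie groups: |d|=6 (t=2), |d|=7 (t=3); sum(t^3 - t) = 30.
        Var[W] = n(n+1)(2n+1)/24 - sum(t^3-t)/48 = 1710/24 - 30/48 = 70.625.
        z = (W - E[W]) / sqrt(Var[W]) = (8 - 22.5) / 8.4039 = -1.7254.
        Two-sided p = 2*Phi(z) = 0.084456.
Step 6: alpha = 0.05. fail to reject H0.

W+ = 8, W- = 37, W = min = 8, p = 0.084456, fail to reject H0.


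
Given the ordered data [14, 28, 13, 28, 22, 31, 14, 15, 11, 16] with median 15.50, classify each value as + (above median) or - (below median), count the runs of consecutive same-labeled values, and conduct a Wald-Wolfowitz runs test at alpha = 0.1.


Step 1: Compute median = 15.50; label A = above, B = below.
Labels in order: BABAAABBBA  (n_A = 5, n_B = 5)
Step 2: Count runs R = 6.
Step 3: Under H0 (random ordering), E[R] = 2*n_A*n_B/(n_A+n_B) + 1 = 2*5*5/10 + 1 = 6.0000.
        Var[R] = 2*n_A*n_B*(2*n_A*n_B - n_A - n_B) / ((n_A+n_B)^2 * (n_A+n_B-1)) = 2000/900 = 2.2222.
        SD[R] = 1.4907.
Step 4: R = E[R], so z = 0 with no continuity correction.
Step 5: Two-sided p-value via normal approximation = 2*(1 - Phi(|z|)) = 1.000000.
Step 6: alpha = 0.1. fail to reject H0.

R = 6, z = 0.0000, p = 1.000000, fail to reject H0.


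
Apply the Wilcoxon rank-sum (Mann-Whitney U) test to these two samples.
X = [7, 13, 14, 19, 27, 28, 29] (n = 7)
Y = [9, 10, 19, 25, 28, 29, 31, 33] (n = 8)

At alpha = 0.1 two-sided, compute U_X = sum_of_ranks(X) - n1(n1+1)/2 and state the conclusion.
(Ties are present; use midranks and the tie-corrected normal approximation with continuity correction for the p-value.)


Step 1: Combine and sort all 15 observations; assign midranks.
sorted (value, group): (7,X), (9,Y), (10,Y), (13,X), (14,X), (19,X), (19,Y), (25,Y), (27,X), (28,X), (28,Y), (29,X), (29,Y), (31,Y), (33,Y)
ranks: 7->1, 9->2, 10->3, 13->4, 14->5, 19->6.5, 19->6.5, 25->8, 27->9, 28->10.5, 28->10.5, 29->12.5, 29->12.5, 31->14, 33->15
Step 2: Rank sum for X: R1 = 1 + 4 + 5 + 6.5 + 9 + 10.5 + 12.5 = 48.5.
Step 3: U_X = R1 - n1(n1+1)/2 = 48.5 - 7*8/2 = 48.5 - 28 = 20.5.
       U_Y = n1*n2 - U_X = 56 - 20.5 = 35.5.
Step 4: Ties are present, so use the tie-corrected normal approximation (with continuity correction) for the p-value.
Step 5: p-value = 0.416636; compare to alpha = 0.1. fail to reject H0.

U_X = 20.5, p = 0.416636, fail to reject H0 at alpha = 0.1.


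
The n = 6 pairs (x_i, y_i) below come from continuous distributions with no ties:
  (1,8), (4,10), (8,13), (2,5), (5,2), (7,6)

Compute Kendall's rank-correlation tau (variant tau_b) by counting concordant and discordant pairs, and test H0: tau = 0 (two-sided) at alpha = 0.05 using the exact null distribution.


Step 1: Enumerate the 15 unordered pairs (i,j) with i<j and classify each by sign(x_j-x_i) * sign(y_j-y_i).
  (1,2):dx=+3,dy=+2->C; (1,3):dx=+7,dy=+5->C; (1,4):dx=+1,dy=-3->D; (1,5):dx=+4,dy=-6->D
  (1,6):dx=+6,dy=-2->D; (2,3):dx=+4,dy=+3->C; (2,4):dx=-2,dy=-5->C; (2,5):dx=+1,dy=-8->D
  (2,6):dx=+3,dy=-4->D; (3,4):dx=-6,dy=-8->C; (3,5):dx=-3,dy=-11->C; (3,6):dx=-1,dy=-7->C
  (4,5):dx=+3,dy=-3->D; (4,6):dx=+5,dy=+1->C; (5,6):dx=+2,dy=+4->C
Step 2: C = 9, D = 6, total pairs = 15.
Step 3: tau = (C - D)/(n(n-1)/2) = (9 - 6)/15 = 0.200000.
Step 4: Exact two-sided p-value (enumerate n! = 720 permutations of y under H0): p = 0.719444.
Step 5: alpha = 0.05. fail to reject H0.

tau_b = 0.2000 (C=9, D=6), p = 0.719444, fail to reject H0.


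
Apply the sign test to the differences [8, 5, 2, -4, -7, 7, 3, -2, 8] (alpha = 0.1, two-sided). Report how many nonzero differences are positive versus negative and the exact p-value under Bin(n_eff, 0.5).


Step 1: Discard zero differences. Original n = 9; n_eff = number of nonzero differences = 9.
Nonzero differences (with sign): +8, +5, +2, -4, -7, +7, +3, -2, +8
Step 2: Count signs: positive = 6, negative = 3.
Step 3: Under H0: P(positive) = 0.5, so the number of positives S ~ Bin(9, 0.5).
Step 4: Two-sided exact p-value = sum of Bin(9,0.5) probabilities at or below the observed probability = 0.507812.
Step 5: alpha = 0.1. fail to reject H0.

n_eff = 9, pos = 6, neg = 3, p = 0.507812, fail to reject H0.


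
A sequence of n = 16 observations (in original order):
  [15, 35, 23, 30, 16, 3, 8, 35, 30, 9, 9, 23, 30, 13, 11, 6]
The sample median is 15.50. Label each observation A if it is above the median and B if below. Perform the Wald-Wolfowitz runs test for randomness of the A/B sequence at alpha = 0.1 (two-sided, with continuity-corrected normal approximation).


Step 1: Compute median = 15.50; label A = above, B = below.
Labels in order: BAAAABBAABBAABBB  (n_A = 8, n_B = 8)
Step 2: Count runs R = 7.
Step 3: Under H0 (random ordering), E[R] = 2*n_A*n_B/(n_A+n_B) + 1 = 2*8*8/16 + 1 = 9.0000.
        Var[R] = 2*n_A*n_B*(2*n_A*n_B - n_A - n_B) / ((n_A+n_B)^2 * (n_A+n_B-1)) = 14336/3840 = 3.7333.
        SD[R] = 1.9322.
Step 4: Continuity-corrected z = (R + 0.5 - E[R]) / SD[R] = (7 + 0.5 - 9.0000) / 1.9322 = -0.7763.
Step 5: Two-sided p-value via normal approximation = 2*(1 - Phi(|z|)) = 0.437558.
Step 6: alpha = 0.1. fail to reject H0.

R = 7, z = -0.7763, p = 0.437558, fail to reject H0.


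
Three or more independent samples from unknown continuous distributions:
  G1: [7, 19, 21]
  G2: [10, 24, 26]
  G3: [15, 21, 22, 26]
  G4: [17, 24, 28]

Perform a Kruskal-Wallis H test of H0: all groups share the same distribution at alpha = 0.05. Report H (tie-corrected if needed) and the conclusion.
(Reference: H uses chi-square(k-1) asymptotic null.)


Step 1: Combine all N = 13 observations and assign midranks.
sorted (value, group, rank): (7,G1,1), (10,G2,2), (15,G3,3), (17,G4,4), (19,G1,5), (21,G1,6.5), (21,G3,6.5), (22,G3,8), (24,G2,9.5), (24,G4,9.5), (26,G2,11.5), (26,G3,11.5), (28,G4,13)
Step 2: Sum ranks within each group.
R_1 = 12.5 (n_1 = 3)
R_2 = 23 (n_2 = 3)
R_3 = 29 (n_3 = 4)
R_4 = 26.5 (n_4 = 3)
Step 3: H = 12/(N(N+1)) * sum(R_i^2/n_i) - 3(N+1)
     = 12/(13*14) * (12.5^2/3 + 23^2/3 + 29^2/4 + 26.5^2/3) - 3*14
     = 0.065934 * 672.75 - 42
     = 2.357143.
Step 4: Ties present; correction factor C = 1 - 18/(13^3 - 13) = 0.991758. Corrected H = 2.357143 / 0.991758 = 2.376731.
Step 5: Under H0, H ~ chi^2(3); p-value = 0.497981.
Step 6: alpha = 0.05. fail to reject H0.

H = 2.3767, df = 3, p = 0.497981, fail to reject H0.


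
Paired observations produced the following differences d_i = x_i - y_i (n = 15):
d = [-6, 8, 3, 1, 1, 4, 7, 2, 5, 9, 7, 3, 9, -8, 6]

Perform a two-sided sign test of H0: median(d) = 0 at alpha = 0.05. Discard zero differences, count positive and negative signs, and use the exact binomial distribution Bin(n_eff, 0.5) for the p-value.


Step 1: Discard zero differences. Original n = 15; n_eff = number of nonzero differences = 15.
Nonzero differences (with sign): -6, +8, +3, +1, +1, +4, +7, +2, +5, +9, +7, +3, +9, -8, +6
Step 2: Count signs: positive = 13, negative = 2.
Step 3: Under H0: P(positive) = 0.5, so the number of positives S ~ Bin(15, 0.5).
Step 4: Two-sided exact p-value = sum of Bin(15,0.5) probabilities at or below the observed probability = 0.007385.
Step 5: alpha = 0.05. reject H0.

n_eff = 15, pos = 13, neg = 2, p = 0.007385, reject H0.


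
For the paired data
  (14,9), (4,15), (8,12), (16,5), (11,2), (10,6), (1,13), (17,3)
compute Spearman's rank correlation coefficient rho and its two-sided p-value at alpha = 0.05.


Step 1: Rank x and y separately (midranks; no ties here).
rank(x): 14->6, 4->2, 8->3, 16->7, 11->5, 10->4, 1->1, 17->8
rank(y): 9->5, 15->8, 12->6, 5->3, 2->1, 6->4, 13->7, 3->2
Step 2: d_i = R_x(i) - R_y(i); compute d_i^2.
  (6-5)^2=1, (2-8)^2=36, (3-6)^2=9, (7-3)^2=16, (5-1)^2=16, (4-4)^2=0, (1-7)^2=36, (8-2)^2=36
sum(d^2) = 150.
Step 3: rho = 1 - 6*150 / (8*(8^2 - 1)) = 1 - 900/504 = -0.785714.
Step 4: Under H0, t = rho * sqrt((n-2)/(1-rho^2)) = -3.1113 ~ t(6).
Step 5: Two-sided p-value from the t-distribution with 6 df = 0.020815.
Step 6: alpha = 0.05. reject H0.

rho = -0.7857, p = 0.020815, reject H0 at alpha = 0.05.


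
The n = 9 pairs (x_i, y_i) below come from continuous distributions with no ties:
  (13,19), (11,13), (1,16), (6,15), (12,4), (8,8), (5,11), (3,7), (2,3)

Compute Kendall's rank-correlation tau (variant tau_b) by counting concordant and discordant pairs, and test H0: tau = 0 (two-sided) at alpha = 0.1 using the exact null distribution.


Step 1: Enumerate the 36 unordered pairs (i,j) with i<j and classify each by sign(x_j-x_i) * sign(y_j-y_i).
  (1,2):dx=-2,dy=-6->C; (1,3):dx=-12,dy=-3->C; (1,4):dx=-7,dy=-4->C; (1,5):dx=-1,dy=-15->C
  (1,6):dx=-5,dy=-11->C; (1,7):dx=-8,dy=-8->C; (1,8):dx=-10,dy=-12->C; (1,9):dx=-11,dy=-16->C
  (2,3):dx=-10,dy=+3->D; (2,4):dx=-5,dy=+2->D; (2,5):dx=+1,dy=-9->D; (2,6):dx=-3,dy=-5->C
  (2,7):dx=-6,dy=-2->C; (2,8):dx=-8,dy=-6->C; (2,9):dx=-9,dy=-10->C; (3,4):dx=+5,dy=-1->D
  (3,5):dx=+11,dy=-12->D; (3,6):dx=+7,dy=-8->D; (3,7):dx=+4,dy=-5->D; (3,8):dx=+2,dy=-9->D
  (3,9):dx=+1,dy=-13->D; (4,5):dx=+6,dy=-11->D; (4,6):dx=+2,dy=-7->D; (4,7):dx=-1,dy=-4->C
  (4,8):dx=-3,dy=-8->C; (4,9):dx=-4,dy=-12->C; (5,6):dx=-4,dy=+4->D; (5,7):dx=-7,dy=+7->D
  (5,8):dx=-9,dy=+3->D; (5,9):dx=-10,dy=-1->C; (6,7):dx=-3,dy=+3->D; (6,8):dx=-5,dy=-1->C
  (6,9):dx=-6,dy=-5->C; (7,8):dx=-2,dy=-4->C; (7,9):dx=-3,dy=-8->C; (8,9):dx=-1,dy=-4->C
Step 2: C = 21, D = 15, total pairs = 36.
Step 3: tau = (C - D)/(n(n-1)/2) = (21 - 15)/36 = 0.166667.
Step 4: Exact two-sided p-value (enumerate n! = 362880 permutations of y under H0): p = 0.612202.
Step 5: alpha = 0.1. fail to reject H0.

tau_b = 0.1667 (C=21, D=15), p = 0.612202, fail to reject H0.


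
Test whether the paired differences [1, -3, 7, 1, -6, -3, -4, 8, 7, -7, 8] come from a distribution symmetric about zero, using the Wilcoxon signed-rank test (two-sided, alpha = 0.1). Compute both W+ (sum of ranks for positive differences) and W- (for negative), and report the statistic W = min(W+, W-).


Step 1: Drop any zero differences (none here) and take |d_i|.
|d| = [1, 3, 7, 1, 6, 3, 4, 8, 7, 7, 8]
Step 2: Midrank |d_i| (ties get averaged ranks).
ranks: |1|->1.5, |3|->3.5, |7|->8, |1|->1.5, |6|->6, |3|->3.5, |4|->5, |8|->10.5, |7|->8, |7|->8, |8|->10.5
Step 3: Attach original signs; sum ranks with positive sign and with negative sign.
W+ = 1.5 + 8 + 1.5 + 10.5 + 8 + 10.5 = 40
W- = 3.5 + 6 + 3.5 + 5 + 8 = 26
(Check: W+ + W- = 66 should equal n(n+1)/2 = 66.)
Step 4: Test statistic W = min(W+, W-) = 26.
Step 5: Ties in |d|, so use the tie-corrected normal approximation.
        E[W] = n(n+1)/4 = 11*12/4 = 33.
        Tie groups: |d|=1 (t=2), |d|=3 (t=2), |d|=7 (t=3), |d|=8 (t=2); sum(t^3 - t) = 42.
        Var[W] = n(n+1)(2n+1)/24 - sum(t^3-t)/48 = 3036/24 - 42/48 = 125.625.
        z = (W - E[W]) / sqrt(Var[W]) = (26 - 33) / 11.2083 = -0.6245.
        Two-sided p = 2*Phi(z) = 0.532273.
Step 6: alpha = 0.1. fail to reject H0.

W+ = 40, W- = 26, W = min = 26, p = 0.532273, fail to reject H0.


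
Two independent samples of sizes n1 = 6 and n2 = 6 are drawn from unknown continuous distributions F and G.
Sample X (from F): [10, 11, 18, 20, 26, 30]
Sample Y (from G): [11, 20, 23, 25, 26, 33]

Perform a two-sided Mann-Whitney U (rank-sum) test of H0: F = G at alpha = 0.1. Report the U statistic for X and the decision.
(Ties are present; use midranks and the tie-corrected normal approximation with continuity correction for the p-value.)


Step 1: Combine and sort all 12 observations; assign midranks.
sorted (value, group): (10,X), (11,X), (11,Y), (18,X), (20,X), (20,Y), (23,Y), (25,Y), (26,X), (26,Y), (30,X), (33,Y)
ranks: 10->1, 11->2.5, 11->2.5, 18->4, 20->5.5, 20->5.5, 23->7, 25->8, 26->9.5, 26->9.5, 30->11, 33->12
Step 2: Rank sum for X: R1 = 1 + 2.5 + 4 + 5.5 + 9.5 + 11 = 33.5.
Step 3: U_X = R1 - n1(n1+1)/2 = 33.5 - 6*7/2 = 33.5 - 21 = 12.5.
       U_Y = n1*n2 - U_X = 36 - 12.5 = 23.5.
Step 4: Ties are present, so use the tie-corrected normal approximation (with continuity correction) for the p-value.
Step 5: p-value = 0.420893; compare to alpha = 0.1. fail to reject H0.

U_X = 12.5, p = 0.420893, fail to reject H0 at alpha = 0.1.


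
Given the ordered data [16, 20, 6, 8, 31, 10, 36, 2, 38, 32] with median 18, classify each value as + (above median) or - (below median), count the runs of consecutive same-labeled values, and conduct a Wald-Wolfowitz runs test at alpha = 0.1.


Step 1: Compute median = 18; label A = above, B = below.
Labels in order: BABBABABAA  (n_A = 5, n_B = 5)
Step 2: Count runs R = 8.
Step 3: Under H0 (random ordering), E[R] = 2*n_A*n_B/(n_A+n_B) + 1 = 2*5*5/10 + 1 = 6.0000.
        Var[R] = 2*n_A*n_B*(2*n_A*n_B - n_A - n_B) / ((n_A+n_B)^2 * (n_A+n_B-1)) = 2000/900 = 2.2222.
        SD[R] = 1.4907.
Step 4: Continuity-corrected z = (R - 0.5 - E[R]) / SD[R] = (8 - 0.5 - 6.0000) / 1.4907 = 1.0062.
Step 5: Two-sided p-value via normal approximation = 2*(1 - Phi(|z|)) = 0.314305.
Step 6: alpha = 0.1. fail to reject H0.

R = 8, z = 1.0062, p = 0.314305, fail to reject H0.


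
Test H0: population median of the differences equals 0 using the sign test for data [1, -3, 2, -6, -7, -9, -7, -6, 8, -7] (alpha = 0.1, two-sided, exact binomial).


Step 1: Discard zero differences. Original n = 10; n_eff = number of nonzero differences = 10.
Nonzero differences (with sign): +1, -3, +2, -6, -7, -9, -7, -6, +8, -7
Step 2: Count signs: positive = 3, negative = 7.
Step 3: Under H0: P(positive) = 0.5, so the number of positives S ~ Bin(10, 0.5).
Step 4: Two-sided exact p-value = sum of Bin(10,0.5) probabilities at or below the observed probability = 0.343750.
Step 5: alpha = 0.1. fail to reject H0.

n_eff = 10, pos = 3, neg = 7, p = 0.343750, fail to reject H0.


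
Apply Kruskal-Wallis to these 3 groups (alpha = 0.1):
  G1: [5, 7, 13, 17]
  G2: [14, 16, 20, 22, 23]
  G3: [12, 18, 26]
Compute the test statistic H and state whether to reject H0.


Step 1: Combine all N = 12 observations and assign midranks.
sorted (value, group, rank): (5,G1,1), (7,G1,2), (12,G3,3), (13,G1,4), (14,G2,5), (16,G2,6), (17,G1,7), (18,G3,8), (20,G2,9), (22,G2,10), (23,G2,11), (26,G3,12)
Step 2: Sum ranks within each group.
R_1 = 14 (n_1 = 4)
R_2 = 41 (n_2 = 5)
R_3 = 23 (n_3 = 3)
Step 3: H = 12/(N(N+1)) * sum(R_i^2/n_i) - 3(N+1)
     = 12/(12*13) * (14^2/4 + 41^2/5 + 23^2/3) - 3*13
     = 0.076923 * 561.533 - 39
     = 4.194872.
Step 4: No ties, so H is used without correction.
Step 5: Under H0, H ~ chi^2(2); p-value = 0.122771.
Step 6: alpha = 0.1. fail to reject H0.

H = 4.1949, df = 2, p = 0.122771, fail to reject H0.


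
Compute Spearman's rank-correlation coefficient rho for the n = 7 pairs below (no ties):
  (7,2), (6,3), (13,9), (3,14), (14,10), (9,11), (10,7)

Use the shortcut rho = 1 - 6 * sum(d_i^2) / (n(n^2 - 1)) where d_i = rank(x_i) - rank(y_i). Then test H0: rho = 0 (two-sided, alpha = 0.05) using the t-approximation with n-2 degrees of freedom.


Step 1: Rank x and y separately (midranks; no ties here).
rank(x): 7->3, 6->2, 13->6, 3->1, 14->7, 9->4, 10->5
rank(y): 2->1, 3->2, 9->4, 14->7, 10->5, 11->6, 7->3
Step 2: d_i = R_x(i) - R_y(i); compute d_i^2.
  (3-1)^2=4, (2-2)^2=0, (6-4)^2=4, (1-7)^2=36, (7-5)^2=4, (4-6)^2=4, (5-3)^2=4
sum(d^2) = 56.
Step 3: rho = 1 - 6*56 / (7*(7^2 - 1)) = 1 - 336/336 = 0.000000.
Step 4: Under H0, t = rho * sqrt((n-2)/(1-rho^2)) = 0.0000 ~ t(5).
Step 5: Two-sided p-value from the t-distribution with 5 df = 1.000000.
Step 6: alpha = 0.05. fail to reject H0.

rho = 0.0000, p = 1.000000, fail to reject H0 at alpha = 0.05.


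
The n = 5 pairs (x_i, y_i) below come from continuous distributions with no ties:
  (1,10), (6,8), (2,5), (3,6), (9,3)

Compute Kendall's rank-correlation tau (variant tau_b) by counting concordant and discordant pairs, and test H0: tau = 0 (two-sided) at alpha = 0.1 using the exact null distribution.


Step 1: Enumerate the 10 unordered pairs (i,j) with i<j and classify each by sign(x_j-x_i) * sign(y_j-y_i).
  (1,2):dx=+5,dy=-2->D; (1,3):dx=+1,dy=-5->D; (1,4):dx=+2,dy=-4->D; (1,5):dx=+8,dy=-7->D
  (2,3):dx=-4,dy=-3->C; (2,4):dx=-3,dy=-2->C; (2,5):dx=+3,dy=-5->D; (3,4):dx=+1,dy=+1->C
  (3,5):dx=+7,dy=-2->D; (4,5):dx=+6,dy=-3->D
Step 2: C = 3, D = 7, total pairs = 10.
Step 3: tau = (C - D)/(n(n-1)/2) = (3 - 7)/10 = -0.400000.
Step 4: Exact two-sided p-value (enumerate n! = 120 permutations of y under H0): p = 0.483333.
Step 5: alpha = 0.1. fail to reject H0.

tau_b = -0.4000 (C=3, D=7), p = 0.483333, fail to reject H0.


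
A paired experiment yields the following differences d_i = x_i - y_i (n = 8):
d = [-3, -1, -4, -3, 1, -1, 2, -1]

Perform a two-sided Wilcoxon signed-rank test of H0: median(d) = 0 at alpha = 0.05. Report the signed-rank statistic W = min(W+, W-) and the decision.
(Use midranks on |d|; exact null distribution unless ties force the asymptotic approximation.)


Step 1: Drop any zero differences (none here) and take |d_i|.
|d| = [3, 1, 4, 3, 1, 1, 2, 1]
Step 2: Midrank |d_i| (ties get averaged ranks).
ranks: |3|->6.5, |1|->2.5, |4|->8, |3|->6.5, |1|->2.5, |1|->2.5, |2|->5, |1|->2.5
Step 3: Attach original signs; sum ranks with positive sign and with negative sign.
W+ = 2.5 + 5 = 7.5
W- = 6.5 + 2.5 + 8 + 6.5 + 2.5 + 2.5 = 28.5
(Check: W+ + W- = 36 should equal n(n+1)/2 = 36.)
Step 4: Test statistic W = min(W+, W-) = 7.5.
Step 5: Ties in |d|, so use the tie-corrected normal approximation.
        E[W] = n(n+1)/4 = 8*9/4 = 18.
        Tie groups: |d|=1 (t=4), |d|=3 (t=2); sum(t^3 - t) = 66.
        Var[W] = n(n+1)(2n+1)/24 - sum(t^3-t)/48 = 1224/24 - 66/48 = 49.625.
        z = (W - E[W]) / sqrt(Var[W]) = (7.5 - 18) / 7.0445 = -1.4905.
        Two-sided p = 2*Phi(z) = 0.136086.
Step 6: alpha = 0.05. fail to reject H0.

W+ = 7.5, W- = 28.5, W = min = 7.5, p = 0.136086, fail to reject H0.


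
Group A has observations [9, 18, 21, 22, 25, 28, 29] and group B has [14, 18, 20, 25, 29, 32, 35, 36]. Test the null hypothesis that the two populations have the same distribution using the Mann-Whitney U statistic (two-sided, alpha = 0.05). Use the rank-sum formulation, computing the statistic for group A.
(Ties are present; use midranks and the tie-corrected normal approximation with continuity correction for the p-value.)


Step 1: Combine and sort all 15 observations; assign midranks.
sorted (value, group): (9,X), (14,Y), (18,X), (18,Y), (20,Y), (21,X), (22,X), (25,X), (25,Y), (28,X), (29,X), (29,Y), (32,Y), (35,Y), (36,Y)
ranks: 9->1, 14->2, 18->3.5, 18->3.5, 20->5, 21->6, 22->7, 25->8.5, 25->8.5, 28->10, 29->11.5, 29->11.5, 32->13, 35->14, 36->15
Step 2: Rank sum for X: R1 = 1 + 3.5 + 6 + 7 + 8.5 + 10 + 11.5 = 47.5.
Step 3: U_X = R1 - n1(n1+1)/2 = 47.5 - 7*8/2 = 47.5 - 28 = 19.5.
       U_Y = n1*n2 - U_X = 56 - 19.5 = 36.5.
Step 4: Ties are present, so use the tie-corrected normal approximation (with continuity correction) for the p-value.
Step 5: p-value = 0.353247; compare to alpha = 0.05. fail to reject H0.

U_X = 19.5, p = 0.353247, fail to reject H0 at alpha = 0.05.


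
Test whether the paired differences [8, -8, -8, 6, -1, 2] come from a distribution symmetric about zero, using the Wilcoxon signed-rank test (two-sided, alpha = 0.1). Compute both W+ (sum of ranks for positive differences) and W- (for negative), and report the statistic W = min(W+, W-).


Step 1: Drop any zero differences (none here) and take |d_i|.
|d| = [8, 8, 8, 6, 1, 2]
Step 2: Midrank |d_i| (ties get averaged ranks).
ranks: |8|->5, |8|->5, |8|->5, |6|->3, |1|->1, |2|->2
Step 3: Attach original signs; sum ranks with positive sign and with negative sign.
W+ = 5 + 3 + 2 = 10
W- = 5 + 5 + 1 = 11
(Check: W+ + W- = 21 should equal n(n+1)/2 = 21.)
Step 4: Test statistic W = min(W+, W-) = 10.
Step 5: Ties in |d|, so use the tie-corrected normal approximation.
        E[W] = n(n+1)/4 = 6*7/4 = 10.5.
        Tie groups: |d|=8 (t=3); sum(t^3 - t) = 24.
        Var[W] = n(n+1)(2n+1)/24 - sum(t^3-t)/48 = 546/24 - 24/48 = 22.25.
        z = (W - E[W]) / sqrt(Var[W]) = (10 - 10.5) / 4.7170 = -0.1060.
        Two-sided p = 2*Phi(z) = 0.915583.
Step 6: alpha = 0.1. fail to reject H0.

W+ = 10, W- = 11, W = min = 10, p = 0.915583, fail to reject H0.


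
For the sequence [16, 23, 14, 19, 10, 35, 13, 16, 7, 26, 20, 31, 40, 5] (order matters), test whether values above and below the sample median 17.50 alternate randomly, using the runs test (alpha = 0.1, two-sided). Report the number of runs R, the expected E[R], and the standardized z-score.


Step 1: Compute median = 17.50; label A = above, B = below.
Labels in order: BABABABBBAAAAB  (n_A = 7, n_B = 7)
Step 2: Count runs R = 9.
Step 3: Under H0 (random ordering), E[R] = 2*n_A*n_B/(n_A+n_B) + 1 = 2*7*7/14 + 1 = 8.0000.
        Var[R] = 2*n_A*n_B*(2*n_A*n_B - n_A - n_B) / ((n_A+n_B)^2 * (n_A+n_B-1)) = 8232/2548 = 3.2308.
        SD[R] = 1.7974.
Step 4: Continuity-corrected z = (R - 0.5 - E[R]) / SD[R] = (9 - 0.5 - 8.0000) / 1.7974 = 0.2782.
Step 5: Two-sided p-value via normal approximation = 2*(1 - Phi(|z|)) = 0.780879.
Step 6: alpha = 0.1. fail to reject H0.

R = 9, z = 0.2782, p = 0.780879, fail to reject H0.


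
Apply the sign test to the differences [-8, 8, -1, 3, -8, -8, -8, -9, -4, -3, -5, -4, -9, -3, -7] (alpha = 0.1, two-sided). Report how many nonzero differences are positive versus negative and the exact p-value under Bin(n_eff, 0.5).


Step 1: Discard zero differences. Original n = 15; n_eff = number of nonzero differences = 15.
Nonzero differences (with sign): -8, +8, -1, +3, -8, -8, -8, -9, -4, -3, -5, -4, -9, -3, -7
Step 2: Count signs: positive = 2, negative = 13.
Step 3: Under H0: P(positive) = 0.5, so the number of positives S ~ Bin(15, 0.5).
Step 4: Two-sided exact p-value = sum of Bin(15,0.5) probabilities at or below the observed probability = 0.007385.
Step 5: alpha = 0.1. reject H0.

n_eff = 15, pos = 2, neg = 13, p = 0.007385, reject H0.


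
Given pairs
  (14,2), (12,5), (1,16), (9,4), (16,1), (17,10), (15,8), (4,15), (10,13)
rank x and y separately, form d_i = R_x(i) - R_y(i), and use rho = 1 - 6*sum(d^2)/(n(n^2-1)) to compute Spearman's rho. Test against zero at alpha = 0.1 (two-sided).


Step 1: Rank x and y separately (midranks; no ties here).
rank(x): 14->6, 12->5, 1->1, 9->3, 16->8, 17->9, 15->7, 4->2, 10->4
rank(y): 2->2, 5->4, 16->9, 4->3, 1->1, 10->6, 8->5, 15->8, 13->7
Step 2: d_i = R_x(i) - R_y(i); compute d_i^2.
  (6-2)^2=16, (5-4)^2=1, (1-9)^2=64, (3-3)^2=0, (8-1)^2=49, (9-6)^2=9, (7-5)^2=4, (2-8)^2=36, (4-7)^2=9
sum(d^2) = 188.
Step 3: rho = 1 - 6*188 / (9*(9^2 - 1)) = 1 - 1128/720 = -0.566667.
Step 4: Under H0, t = rho * sqrt((n-2)/(1-rho^2)) = -1.8196 ~ t(7).
Step 5: Two-sided p-value from the t-distribution with 7 df = 0.111633.
Step 6: alpha = 0.1. fail to reject H0.

rho = -0.5667, p = 0.111633, fail to reject H0 at alpha = 0.1.


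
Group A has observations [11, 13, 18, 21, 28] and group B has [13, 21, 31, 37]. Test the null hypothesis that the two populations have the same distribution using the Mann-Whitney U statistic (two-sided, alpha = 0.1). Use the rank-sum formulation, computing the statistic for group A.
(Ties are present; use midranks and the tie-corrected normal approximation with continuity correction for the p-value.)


Step 1: Combine and sort all 9 observations; assign midranks.
sorted (value, group): (11,X), (13,X), (13,Y), (18,X), (21,X), (21,Y), (28,X), (31,Y), (37,Y)
ranks: 11->1, 13->2.5, 13->2.5, 18->4, 21->5.5, 21->5.5, 28->7, 31->8, 37->9
Step 2: Rank sum for X: R1 = 1 + 2.5 + 4 + 5.5 + 7 = 20.
Step 3: U_X = R1 - n1(n1+1)/2 = 20 - 5*6/2 = 20 - 15 = 5.
       U_Y = n1*n2 - U_X = 20 - 5 = 15.
Step 4: Ties are present, so use the tie-corrected normal approximation (with continuity correction) for the p-value.
Step 5: p-value = 0.266322; compare to alpha = 0.1. fail to reject H0.

U_X = 5, p = 0.266322, fail to reject H0 at alpha = 0.1.


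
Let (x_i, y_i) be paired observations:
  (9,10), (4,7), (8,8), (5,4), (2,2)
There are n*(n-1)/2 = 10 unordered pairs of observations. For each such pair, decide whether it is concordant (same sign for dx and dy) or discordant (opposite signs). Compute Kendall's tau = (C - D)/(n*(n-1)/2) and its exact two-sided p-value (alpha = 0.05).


Step 1: Enumerate the 10 unordered pairs (i,j) with i<j and classify each by sign(x_j-x_i) * sign(y_j-y_i).
  (1,2):dx=-5,dy=-3->C; (1,3):dx=-1,dy=-2->C; (1,4):dx=-4,dy=-6->C; (1,5):dx=-7,dy=-8->C
  (2,3):dx=+4,dy=+1->C; (2,4):dx=+1,dy=-3->D; (2,5):dx=-2,dy=-5->C; (3,4):dx=-3,dy=-4->C
  (3,5):dx=-6,dy=-6->C; (4,5):dx=-3,dy=-2->C
Step 2: C = 9, D = 1, total pairs = 10.
Step 3: tau = (C - D)/(n(n-1)/2) = (9 - 1)/10 = 0.800000.
Step 4: Exact two-sided p-value (enumerate n! = 120 permutations of y under H0): p = 0.083333.
Step 5: alpha = 0.05. fail to reject H0.

tau_b = 0.8000 (C=9, D=1), p = 0.083333, fail to reject H0.


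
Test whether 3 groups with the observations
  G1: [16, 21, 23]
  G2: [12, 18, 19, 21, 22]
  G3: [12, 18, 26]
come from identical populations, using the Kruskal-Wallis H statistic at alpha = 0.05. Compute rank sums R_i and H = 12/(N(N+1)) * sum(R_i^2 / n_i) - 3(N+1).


Step 1: Combine all N = 11 observations and assign midranks.
sorted (value, group, rank): (12,G2,1.5), (12,G3,1.5), (16,G1,3), (18,G2,4.5), (18,G3,4.5), (19,G2,6), (21,G1,7.5), (21,G2,7.5), (22,G2,9), (23,G1,10), (26,G3,11)
Step 2: Sum ranks within each group.
R_1 = 20.5 (n_1 = 3)
R_2 = 28.5 (n_2 = 5)
R_3 = 17 (n_3 = 3)
Step 3: H = 12/(N(N+1)) * sum(R_i^2/n_i) - 3(N+1)
     = 12/(11*12) * (20.5^2/3 + 28.5^2/5 + 17^2/3) - 3*12
     = 0.090909 * 398.867 - 36
     = 0.260606.
Step 4: Ties present; correction factor C = 1 - 18/(11^3 - 11) = 0.986364. Corrected H = 0.260606 / 0.986364 = 0.264209.
Step 5: Under H0, H ~ chi^2(2); p-value = 0.876249.
Step 6: alpha = 0.05. fail to reject H0.

H = 0.2642, df = 2, p = 0.876249, fail to reject H0.


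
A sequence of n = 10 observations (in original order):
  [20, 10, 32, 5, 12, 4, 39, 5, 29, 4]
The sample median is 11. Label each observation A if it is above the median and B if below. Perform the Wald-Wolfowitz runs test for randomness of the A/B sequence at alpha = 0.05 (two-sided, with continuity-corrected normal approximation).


Step 1: Compute median = 11; label A = above, B = below.
Labels in order: ABABABABAB  (n_A = 5, n_B = 5)
Step 2: Count runs R = 10.
Step 3: Under H0 (random ordering), E[R] = 2*n_A*n_B/(n_A+n_B) + 1 = 2*5*5/10 + 1 = 6.0000.
        Var[R] = 2*n_A*n_B*(2*n_A*n_B - n_A - n_B) / ((n_A+n_B)^2 * (n_A+n_B-1)) = 2000/900 = 2.2222.
        SD[R] = 1.4907.
Step 4: Continuity-corrected z = (R - 0.5 - E[R]) / SD[R] = (10 - 0.5 - 6.0000) / 1.4907 = 2.3479.
Step 5: Two-sided p-value via normal approximation = 2*(1 - Phi(|z|)) = 0.018881.
Step 6: alpha = 0.05. reject H0.

R = 10, z = 2.3479, p = 0.018881, reject H0.


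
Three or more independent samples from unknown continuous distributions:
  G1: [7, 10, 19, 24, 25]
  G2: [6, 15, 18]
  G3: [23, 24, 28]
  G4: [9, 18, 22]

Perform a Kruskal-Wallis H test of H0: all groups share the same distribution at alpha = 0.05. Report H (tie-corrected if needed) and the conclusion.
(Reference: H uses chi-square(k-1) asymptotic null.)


Step 1: Combine all N = 14 observations and assign midranks.
sorted (value, group, rank): (6,G2,1), (7,G1,2), (9,G4,3), (10,G1,4), (15,G2,5), (18,G2,6.5), (18,G4,6.5), (19,G1,8), (22,G4,9), (23,G3,10), (24,G1,11.5), (24,G3,11.5), (25,G1,13), (28,G3,14)
Step 2: Sum ranks within each group.
R_1 = 38.5 (n_1 = 5)
R_2 = 12.5 (n_2 = 3)
R_3 = 35.5 (n_3 = 3)
R_4 = 18.5 (n_4 = 3)
Step 3: H = 12/(N(N+1)) * sum(R_i^2/n_i) - 3(N+1)
     = 12/(14*15) * (38.5^2/5 + 12.5^2/3 + 35.5^2/3 + 18.5^2/3) - 3*15
     = 0.057143 * 882.7 - 45
     = 5.440000.
Step 4: Ties present; correction factor C = 1 - 12/(14^3 - 14) = 0.995604. Corrected H = 5.440000 / 0.995604 = 5.464018.
Step 5: Under H0, H ~ chi^2(3); p-value = 0.140807.
Step 6: alpha = 0.05. fail to reject H0.

H = 5.4640, df = 3, p = 0.140807, fail to reject H0.


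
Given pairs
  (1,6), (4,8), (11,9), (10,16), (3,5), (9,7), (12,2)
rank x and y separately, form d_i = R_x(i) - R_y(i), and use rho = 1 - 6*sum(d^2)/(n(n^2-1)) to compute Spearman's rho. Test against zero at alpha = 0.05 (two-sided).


Step 1: Rank x and y separately (midranks; no ties here).
rank(x): 1->1, 4->3, 11->6, 10->5, 3->2, 9->4, 12->7
rank(y): 6->3, 8->5, 9->6, 16->7, 5->2, 7->4, 2->1
Step 2: d_i = R_x(i) - R_y(i); compute d_i^2.
  (1-3)^2=4, (3-5)^2=4, (6-6)^2=0, (5-7)^2=4, (2-2)^2=0, (4-4)^2=0, (7-1)^2=36
sum(d^2) = 48.
Step 3: rho = 1 - 6*48 / (7*(7^2 - 1)) = 1 - 288/336 = 0.142857.
Step 4: Under H0, t = rho * sqrt((n-2)/(1-rho^2)) = 0.3227 ~ t(5).
Step 5: Two-sided p-value from the t-distribution with 5 df = 0.759945.
Step 6: alpha = 0.05. fail to reject H0.

rho = 0.1429, p = 0.759945, fail to reject H0 at alpha = 0.05.


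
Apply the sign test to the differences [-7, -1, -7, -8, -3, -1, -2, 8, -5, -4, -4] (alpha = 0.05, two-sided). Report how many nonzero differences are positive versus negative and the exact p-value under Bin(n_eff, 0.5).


Step 1: Discard zero differences. Original n = 11; n_eff = number of nonzero differences = 11.
Nonzero differences (with sign): -7, -1, -7, -8, -3, -1, -2, +8, -5, -4, -4
Step 2: Count signs: positive = 1, negative = 10.
Step 3: Under H0: P(positive) = 0.5, so the number of positives S ~ Bin(11, 0.5).
Step 4: Two-sided exact p-value = sum of Bin(11,0.5) probabilities at or below the observed probability = 0.011719.
Step 5: alpha = 0.05. reject H0.

n_eff = 11, pos = 1, neg = 10, p = 0.011719, reject H0.


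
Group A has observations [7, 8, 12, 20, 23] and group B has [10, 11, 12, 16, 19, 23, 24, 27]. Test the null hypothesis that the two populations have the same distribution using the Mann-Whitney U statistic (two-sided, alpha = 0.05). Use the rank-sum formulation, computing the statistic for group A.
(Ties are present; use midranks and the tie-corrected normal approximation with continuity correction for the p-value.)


Step 1: Combine and sort all 13 observations; assign midranks.
sorted (value, group): (7,X), (8,X), (10,Y), (11,Y), (12,X), (12,Y), (16,Y), (19,Y), (20,X), (23,X), (23,Y), (24,Y), (27,Y)
ranks: 7->1, 8->2, 10->3, 11->4, 12->5.5, 12->5.5, 16->7, 19->8, 20->9, 23->10.5, 23->10.5, 24->12, 27->13
Step 2: Rank sum for X: R1 = 1 + 2 + 5.5 + 9 + 10.5 = 28.
Step 3: U_X = R1 - n1(n1+1)/2 = 28 - 5*6/2 = 28 - 15 = 13.
       U_Y = n1*n2 - U_X = 40 - 13 = 27.
Step 4: Ties are present, so use the tie-corrected normal approximation (with continuity correction) for the p-value.
Step 5: p-value = 0.340019; compare to alpha = 0.05. fail to reject H0.

U_X = 13, p = 0.340019, fail to reject H0 at alpha = 0.05.


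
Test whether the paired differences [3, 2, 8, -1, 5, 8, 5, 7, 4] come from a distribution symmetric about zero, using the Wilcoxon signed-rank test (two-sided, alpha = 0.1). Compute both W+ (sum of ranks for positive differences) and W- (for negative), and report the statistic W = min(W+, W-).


Step 1: Drop any zero differences (none here) and take |d_i|.
|d| = [3, 2, 8, 1, 5, 8, 5, 7, 4]
Step 2: Midrank |d_i| (ties get averaged ranks).
ranks: |3|->3, |2|->2, |8|->8.5, |1|->1, |5|->5.5, |8|->8.5, |5|->5.5, |7|->7, |4|->4
Step 3: Attach original signs; sum ranks with positive sign and with negative sign.
W+ = 3 + 2 + 8.5 + 5.5 + 8.5 + 5.5 + 7 + 4 = 44
W- = 1 = 1
(Check: W+ + W- = 45 should equal n(n+1)/2 = 45.)
Step 4: Test statistic W = min(W+, W-) = 1.
Step 5: Ties in |d|, so use the tie-corrected normal approximation.
        E[W] = n(n+1)/4 = 9*10/4 = 22.5.
        Tie groups: |d|=5 (t=2), |d|=8 (t=2); sum(t^3 - t) = 12.
        Var[W] = n(n+1)(2n+1)/24 - sum(t^3-t)/48 = 1710/24 - 12/48 = 71.
        z = (W - E[W]) / sqrt(Var[W]) = (1 - 22.5) / 8.4261 = -2.5516.
        Two-sided p = 2*Phi(z) = 0.010724.
Step 6: alpha = 0.1. reject H0.

W+ = 44, W- = 1, W = min = 1, p = 0.010724, reject H0.


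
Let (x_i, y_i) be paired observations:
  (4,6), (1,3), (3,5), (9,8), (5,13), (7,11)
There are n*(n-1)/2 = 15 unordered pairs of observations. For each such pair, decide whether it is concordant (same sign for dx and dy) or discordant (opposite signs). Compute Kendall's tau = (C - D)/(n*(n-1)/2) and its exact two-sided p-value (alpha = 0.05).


Step 1: Enumerate the 15 unordered pairs (i,j) with i<j and classify each by sign(x_j-x_i) * sign(y_j-y_i).
  (1,2):dx=-3,dy=-3->C; (1,3):dx=-1,dy=-1->C; (1,4):dx=+5,dy=+2->C; (1,5):dx=+1,dy=+7->C
  (1,6):dx=+3,dy=+5->C; (2,3):dx=+2,dy=+2->C; (2,4):dx=+8,dy=+5->C; (2,5):dx=+4,dy=+10->C
  (2,6):dx=+6,dy=+8->C; (3,4):dx=+6,dy=+3->C; (3,5):dx=+2,dy=+8->C; (3,6):dx=+4,dy=+6->C
  (4,5):dx=-4,dy=+5->D; (4,6):dx=-2,dy=+3->D; (5,6):dx=+2,dy=-2->D
Step 2: C = 12, D = 3, total pairs = 15.
Step 3: tau = (C - D)/(n(n-1)/2) = (12 - 3)/15 = 0.600000.
Step 4: Exact two-sided p-value (enumerate n! = 720 permutations of y under H0): p = 0.136111.
Step 5: alpha = 0.05. fail to reject H0.

tau_b = 0.6000 (C=12, D=3), p = 0.136111, fail to reject H0.


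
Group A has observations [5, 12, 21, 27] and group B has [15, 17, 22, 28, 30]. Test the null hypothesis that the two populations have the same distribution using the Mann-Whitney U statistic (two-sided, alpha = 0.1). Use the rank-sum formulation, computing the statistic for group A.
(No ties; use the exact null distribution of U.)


Step 1: Combine and sort all 9 observations; assign midranks.
sorted (value, group): (5,X), (12,X), (15,Y), (17,Y), (21,X), (22,Y), (27,X), (28,Y), (30,Y)
ranks: 5->1, 12->2, 15->3, 17->4, 21->5, 22->6, 27->7, 28->8, 30->9
Step 2: Rank sum for X: R1 = 1 + 2 + 5 + 7 = 15.
Step 3: U_X = R1 - n1(n1+1)/2 = 15 - 4*5/2 = 15 - 10 = 5.
       U_Y = n1*n2 - U_X = 20 - 5 = 15.
Step 4: No ties, so the exact null distribution of U (based on enumerating the C(9,4) = 126 equally likely rank assignments) gives the two-sided p-value.
Step 5: p-value = 0.285714; compare to alpha = 0.1. fail to reject H0.

U_X = 5, p = 0.285714, fail to reject H0 at alpha = 0.1.


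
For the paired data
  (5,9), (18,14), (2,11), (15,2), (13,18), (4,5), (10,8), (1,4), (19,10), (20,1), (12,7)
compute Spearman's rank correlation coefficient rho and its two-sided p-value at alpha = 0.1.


Step 1: Rank x and y separately (midranks; no ties here).
rank(x): 5->4, 18->9, 2->2, 15->8, 13->7, 4->3, 10->5, 1->1, 19->10, 20->11, 12->6
rank(y): 9->7, 14->10, 11->9, 2->2, 18->11, 5->4, 8->6, 4->3, 10->8, 1->1, 7->5
Step 2: d_i = R_x(i) - R_y(i); compute d_i^2.
  (4-7)^2=9, (9-10)^2=1, (2-9)^2=49, (8-2)^2=36, (7-11)^2=16, (3-4)^2=1, (5-6)^2=1, (1-3)^2=4, (10-8)^2=4, (11-1)^2=100, (6-5)^2=1
sum(d^2) = 222.
Step 3: rho = 1 - 6*222 / (11*(11^2 - 1)) = 1 - 1332/1320 = -0.009091.
Step 4: Under H0, t = rho * sqrt((n-2)/(1-rho^2)) = -0.0273 ~ t(9).
Step 5: Two-sided p-value from the t-distribution with 9 df = 0.978837.
Step 6: alpha = 0.1. fail to reject H0.

rho = -0.0091, p = 0.978837, fail to reject H0 at alpha = 0.1.


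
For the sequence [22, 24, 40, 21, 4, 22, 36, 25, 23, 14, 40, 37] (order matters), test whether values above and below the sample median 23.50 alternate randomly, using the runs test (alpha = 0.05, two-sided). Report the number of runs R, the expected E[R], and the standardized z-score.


Step 1: Compute median = 23.50; label A = above, B = below.
Labels in order: BAABBBAABBAA  (n_A = 6, n_B = 6)
Step 2: Count runs R = 6.
Step 3: Under H0 (random ordering), E[R] = 2*n_A*n_B/(n_A+n_B) + 1 = 2*6*6/12 + 1 = 7.0000.
        Var[R] = 2*n_A*n_B*(2*n_A*n_B - n_A - n_B) / ((n_A+n_B)^2 * (n_A+n_B-1)) = 4320/1584 = 2.7273.
        SD[R] = 1.6514.
Step 4: Continuity-corrected z = (R + 0.5 - E[R]) / SD[R] = (6 + 0.5 - 7.0000) / 1.6514 = -0.3028.
Step 5: Two-sided p-value via normal approximation = 2*(1 - Phi(|z|)) = 0.762069.
Step 6: alpha = 0.05. fail to reject H0.

R = 6, z = -0.3028, p = 0.762069, fail to reject H0.


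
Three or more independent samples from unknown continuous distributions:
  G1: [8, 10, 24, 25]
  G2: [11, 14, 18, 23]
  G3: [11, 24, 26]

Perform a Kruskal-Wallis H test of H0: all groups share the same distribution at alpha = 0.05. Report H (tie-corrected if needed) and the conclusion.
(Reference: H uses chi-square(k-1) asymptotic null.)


Step 1: Combine all N = 11 observations and assign midranks.
sorted (value, group, rank): (8,G1,1), (10,G1,2), (11,G2,3.5), (11,G3,3.5), (14,G2,5), (18,G2,6), (23,G2,7), (24,G1,8.5), (24,G3,8.5), (25,G1,10), (26,G3,11)
Step 2: Sum ranks within each group.
R_1 = 21.5 (n_1 = 4)
R_2 = 21.5 (n_2 = 4)
R_3 = 23 (n_3 = 3)
Step 3: H = 12/(N(N+1)) * sum(R_i^2/n_i) - 3(N+1)
     = 12/(11*12) * (21.5^2/4 + 21.5^2/4 + 23^2/3) - 3*12
     = 0.090909 * 407.458 - 36
     = 1.041667.
Step 4: Ties present; correction factor C = 1 - 12/(11^3 - 11) = 0.990909. Corrected H = 1.041667 / 0.990909 = 1.051223.
Step 5: Under H0, H ~ chi^2(2); p-value = 0.591194.
Step 6: alpha = 0.05. fail to reject H0.

H = 1.0512, df = 2, p = 0.591194, fail to reject H0.


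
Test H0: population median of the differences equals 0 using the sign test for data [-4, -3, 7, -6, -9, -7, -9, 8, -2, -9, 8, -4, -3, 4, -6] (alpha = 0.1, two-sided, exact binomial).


Step 1: Discard zero differences. Original n = 15; n_eff = number of nonzero differences = 15.
Nonzero differences (with sign): -4, -3, +7, -6, -9, -7, -9, +8, -2, -9, +8, -4, -3, +4, -6
Step 2: Count signs: positive = 4, negative = 11.
Step 3: Under H0: P(positive) = 0.5, so the number of positives S ~ Bin(15, 0.5).
Step 4: Two-sided exact p-value = sum of Bin(15,0.5) probabilities at or below the observed probability = 0.118469.
Step 5: alpha = 0.1. fail to reject H0.

n_eff = 15, pos = 4, neg = 11, p = 0.118469, fail to reject H0.


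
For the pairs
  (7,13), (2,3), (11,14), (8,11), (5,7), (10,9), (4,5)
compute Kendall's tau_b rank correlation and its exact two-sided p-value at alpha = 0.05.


Step 1: Enumerate the 21 unordered pairs (i,j) with i<j and classify each by sign(x_j-x_i) * sign(y_j-y_i).
  (1,2):dx=-5,dy=-10->C; (1,3):dx=+4,dy=+1->C; (1,4):dx=+1,dy=-2->D; (1,5):dx=-2,dy=-6->C
  (1,6):dx=+3,dy=-4->D; (1,7):dx=-3,dy=-8->C; (2,3):dx=+9,dy=+11->C; (2,4):dx=+6,dy=+8->C
  (2,5):dx=+3,dy=+4->C; (2,6):dx=+8,dy=+6->C; (2,7):dx=+2,dy=+2->C; (3,4):dx=-3,dy=-3->C
  (3,5):dx=-6,dy=-7->C; (3,6):dx=-1,dy=-5->C; (3,7):dx=-7,dy=-9->C; (4,5):dx=-3,dy=-4->C
  (4,6):dx=+2,dy=-2->D; (4,7):dx=-4,dy=-6->C; (5,6):dx=+5,dy=+2->C; (5,7):dx=-1,dy=-2->C
  (6,7):dx=-6,dy=-4->C
Step 2: C = 18, D = 3, total pairs = 21.
Step 3: tau = (C - D)/(n(n-1)/2) = (18 - 3)/21 = 0.714286.
Step 4: Exact two-sided p-value (enumerate n! = 5040 permutations of y under H0): p = 0.030159.
Step 5: alpha = 0.05. reject H0.

tau_b = 0.7143 (C=18, D=3), p = 0.030159, reject H0.


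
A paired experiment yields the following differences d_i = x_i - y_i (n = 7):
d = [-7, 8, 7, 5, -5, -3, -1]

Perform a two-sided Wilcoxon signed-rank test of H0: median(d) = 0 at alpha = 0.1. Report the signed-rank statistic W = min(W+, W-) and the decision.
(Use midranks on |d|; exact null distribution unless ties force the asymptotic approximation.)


Step 1: Drop any zero differences (none here) and take |d_i|.
|d| = [7, 8, 7, 5, 5, 3, 1]
Step 2: Midrank |d_i| (ties get averaged ranks).
ranks: |7|->5.5, |8|->7, |7|->5.5, |5|->3.5, |5|->3.5, |3|->2, |1|->1
Step 3: Attach original signs; sum ranks with positive sign and with negative sign.
W+ = 7 + 5.5 + 3.5 = 16
W- = 5.5 + 3.5 + 2 + 1 = 12
(Check: W+ + W- = 28 should equal n(n+1)/2 = 28.)
Step 4: Test statistic W = min(W+, W-) = 12.
Step 5: Ties in |d|, so use the tie-corrected normal approximation.
        E[W] = n(n+1)/4 = 7*8/4 = 14.
        Tie groups: |d|=5 (t=2), |d|=7 (t=2); sum(t^3 - t) = 12.
        Var[W] = n(n+1)(2n+1)/24 - sum(t^3-t)/48 = 840/24 - 12/48 = 34.75.
        z = (W - E[W]) / sqrt(Var[W]) = (12 - 14) / 5.8949 = -0.3393.
        Two-sided p = 2*Phi(z) = 0.734402.
Step 6: alpha = 0.1. fail to reject H0.

W+ = 16, W- = 12, W = min = 12, p = 0.734402, fail to reject H0.
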